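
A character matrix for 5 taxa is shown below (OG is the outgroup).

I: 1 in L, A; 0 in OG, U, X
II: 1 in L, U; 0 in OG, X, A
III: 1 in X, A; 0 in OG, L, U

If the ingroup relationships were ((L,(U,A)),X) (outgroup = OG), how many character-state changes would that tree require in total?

6

Map each character onto ((L,(U,A)),X) (rooted by OG) and count the minimum state changes it requires (Fitch parsimony):
I: 2; II: 2; III: 2.
Total tree length = 6.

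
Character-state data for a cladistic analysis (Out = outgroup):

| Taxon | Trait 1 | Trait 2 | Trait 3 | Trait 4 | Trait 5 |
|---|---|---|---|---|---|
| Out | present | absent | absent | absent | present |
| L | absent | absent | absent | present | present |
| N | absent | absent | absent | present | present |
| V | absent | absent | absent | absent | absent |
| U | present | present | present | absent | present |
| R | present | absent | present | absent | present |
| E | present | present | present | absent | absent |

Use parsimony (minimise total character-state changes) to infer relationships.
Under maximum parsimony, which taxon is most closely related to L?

N

Character polarity is set by the outgroup: the derived state is whichever differs from the outgroup's state, so for Trait 1, Trait 5 the derived state is 'absent', and for the remaining characters it is 'present'.
Trait 1 (derived state 'absent') is shared by L, N, and V — a synapomorphy uniting that clade.
Trait 2 (derived state 'present') is shared by E and U — a synapomorphy uniting that clade.
Trait 3: derived state 'present' in E, R, and U only — synapomorphy for {E, R, U}.
Only L and N show the derived state 'present' for Trait 4, supporting them as a clade.
Trait 5 (state 'absent') occurs in E and V but conflicts with the nesting implied by the other characters — most parsimoniously interpreted as homoplasy.
Most parsimonious ingroup topology: (((L,N),V),((U,E),R)).
L and N form a cherry on this tree, so they are sister taxa.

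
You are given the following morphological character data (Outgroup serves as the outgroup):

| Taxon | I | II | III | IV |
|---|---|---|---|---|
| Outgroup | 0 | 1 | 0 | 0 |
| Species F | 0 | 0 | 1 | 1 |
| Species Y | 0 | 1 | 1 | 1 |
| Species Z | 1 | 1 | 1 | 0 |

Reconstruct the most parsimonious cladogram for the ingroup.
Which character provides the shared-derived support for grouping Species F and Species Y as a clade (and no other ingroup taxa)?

IV

Character polarity is set by the outgroup: the derived state is whichever differs from the outgroup's state, so for II the derived state is '0', and for the remaining characters it is '1'.
I (derived state '1') is unique to Species Z (autapomorphy; uninformative for grouping).
II: derived state '0' in Species F only — an autapomorphy, so it tells us nothing about relationships among taxa.
III (derived state '1') is shared by all ingroup taxa — unites the whole ingroup.
Only Species F and Species Y show the derived state '1' for IV, supporting them as a clade.
Most parsimonious ingroup topology: ((Species F,Species Y),Species Z).
The clade {Species F, Species Y} is supported by IV: its derived state '1' occurs in exactly those taxa and in no other taxon (including the outgroup).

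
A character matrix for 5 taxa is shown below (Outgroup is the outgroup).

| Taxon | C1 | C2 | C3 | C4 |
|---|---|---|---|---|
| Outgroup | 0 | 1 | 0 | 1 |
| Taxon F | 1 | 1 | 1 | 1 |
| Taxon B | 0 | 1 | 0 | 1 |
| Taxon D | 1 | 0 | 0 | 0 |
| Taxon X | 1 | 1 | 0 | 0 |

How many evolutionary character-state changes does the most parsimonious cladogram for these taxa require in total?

4

Character polarity is set by the outgroup: the derived state is whichever differs from the outgroup's state, so for C2, C4 the derived state is '0', and for the remaining characters it is '1'.
Only Taxon D, Taxon F, and Taxon X show the derived state '1' for C1, supporting them as a clade.
C2: derived state '0' in Taxon D only — an autapomorphy, so it tells us nothing about relationships among taxa.
C3 (derived state '1') is unique to Taxon F (autapomorphy; uninformative for grouping).
C4: derived state '0' in Taxon D and Taxon X only — synapomorphy for {Taxon D, Taxon X}.
Most parsimonious ingroup topology: ((Taxon F,(Taxon D,Taxon X)),Taxon B).
Changes per character on this tree: C1: 1; C2: 1; C3: 1; C4: 1.
Total = 4.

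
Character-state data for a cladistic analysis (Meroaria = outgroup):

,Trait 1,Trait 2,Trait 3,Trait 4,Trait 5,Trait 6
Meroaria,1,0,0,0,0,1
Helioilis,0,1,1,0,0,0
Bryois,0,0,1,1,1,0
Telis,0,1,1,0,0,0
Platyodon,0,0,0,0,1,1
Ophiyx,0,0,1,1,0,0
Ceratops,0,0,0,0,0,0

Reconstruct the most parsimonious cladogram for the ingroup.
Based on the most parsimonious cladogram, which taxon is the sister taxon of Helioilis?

Character polarity is set by the outgroup: the derived state is whichever differs from the outgroup's state, so for Trait 1, Trait 6 the derived state is '0', and for the remaining characters it is '1'.
Trait 1 (derived state '0') is shared by all ingroup taxa — unites the whole ingroup.
Trait 2: derived state '1' in Helioilis and Telis only — synapomorphy for {Helioilis, Telis}.
Trait 3 (derived state '1') is shared by Bryois, Helioilis, Ophiyx, and Telis — a synapomorphy uniting that clade.
Only Bryois and Ophiyx show the derived state '1' for Trait 4, supporting them as a clade.
Trait 5 (state '1') occurs in Bryois and Platyodon but conflicts with the nesting implied by the other characters — most parsimoniously interpreted as homoplasy.
Trait 6: derived state '0' in Bryois, Ceratops, Helioilis, Ophiyx, and Telis only — synapomorphy for {Bryois, Ceratops, Helioilis, Ophiyx, Telis}.
Most parsimonious ingroup topology: ((((Helioilis,Telis),(Bryois,Ophiyx)),Ceratops),Platyodon).
Helioilis and Telis form a cherry on this tree, so they are sister taxa.

Telis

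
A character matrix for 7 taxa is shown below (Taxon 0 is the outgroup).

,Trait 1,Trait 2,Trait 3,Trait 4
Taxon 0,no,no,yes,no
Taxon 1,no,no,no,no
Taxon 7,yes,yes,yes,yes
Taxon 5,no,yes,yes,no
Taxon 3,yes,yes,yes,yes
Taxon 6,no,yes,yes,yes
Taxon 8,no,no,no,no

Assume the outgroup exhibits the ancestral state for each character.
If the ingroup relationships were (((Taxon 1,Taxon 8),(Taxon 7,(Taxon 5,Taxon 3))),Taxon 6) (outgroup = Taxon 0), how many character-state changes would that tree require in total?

8

Map each character onto (((Taxon 1,Taxon 8),(Taxon 7,(Taxon 5,Taxon 3))),Taxon 6) (rooted by Taxon 0) and count the minimum state changes it requires (Fitch parsimony):
Trait 1: 2; Trait 2: 2; Trait 3: 1; Trait 4: 3.
Total tree length = 8.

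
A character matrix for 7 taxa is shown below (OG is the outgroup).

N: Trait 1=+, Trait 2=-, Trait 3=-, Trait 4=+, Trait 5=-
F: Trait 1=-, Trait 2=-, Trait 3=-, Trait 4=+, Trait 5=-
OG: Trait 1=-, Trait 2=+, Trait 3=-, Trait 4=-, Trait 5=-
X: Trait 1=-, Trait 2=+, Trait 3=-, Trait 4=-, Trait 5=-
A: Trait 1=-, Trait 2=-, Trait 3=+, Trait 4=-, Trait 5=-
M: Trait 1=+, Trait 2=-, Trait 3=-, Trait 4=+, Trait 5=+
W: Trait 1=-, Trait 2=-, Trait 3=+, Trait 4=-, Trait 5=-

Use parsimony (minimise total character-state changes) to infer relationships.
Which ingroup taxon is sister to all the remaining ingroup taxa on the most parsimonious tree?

Character polarity is set by the outgroup: the derived state is whichever differs from the outgroup's state, so for Trait 2 the derived state is '-', and for the remaining characters it is '+'.
Trait 1: derived state '+' in M and N only — synapomorphy for {M, N}.
Trait 2 (derived state '-') is shared by A, F, M, N, and W — a synapomorphy uniting that clade.
Only A and W show the derived state '+' for Trait 3, supporting them as a clade.
Only F, M, and N show the derived state '+' for Trait 4, supporting them as a clade.
Trait 5: derived state '+' in M only — an autapomorphy, so it tells us nothing about relationships among taxa.
Most parsimonious ingroup topology: (((W,A),((N,M),F)),X).
X is sister to the clade containing all other ingroup taxa, so it is the earliest-diverging (most basal) ingroup lineage.

X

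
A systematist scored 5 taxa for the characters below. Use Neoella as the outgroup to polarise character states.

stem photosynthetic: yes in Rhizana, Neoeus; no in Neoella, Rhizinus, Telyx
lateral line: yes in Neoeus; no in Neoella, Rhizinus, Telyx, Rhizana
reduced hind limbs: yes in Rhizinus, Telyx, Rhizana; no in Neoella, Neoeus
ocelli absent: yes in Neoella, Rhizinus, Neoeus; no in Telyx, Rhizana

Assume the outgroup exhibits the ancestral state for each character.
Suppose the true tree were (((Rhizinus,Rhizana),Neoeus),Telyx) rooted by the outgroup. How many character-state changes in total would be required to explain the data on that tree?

7

Map each character onto (((Rhizinus,Rhizana),Neoeus),Telyx) (rooted by Neoella) and count the minimum state changes it requires (Fitch parsimony):
stem photosynthetic: 2; lateral line: 1; reduced hind limbs: 2; ocelli absent: 2.
Total tree length = 7.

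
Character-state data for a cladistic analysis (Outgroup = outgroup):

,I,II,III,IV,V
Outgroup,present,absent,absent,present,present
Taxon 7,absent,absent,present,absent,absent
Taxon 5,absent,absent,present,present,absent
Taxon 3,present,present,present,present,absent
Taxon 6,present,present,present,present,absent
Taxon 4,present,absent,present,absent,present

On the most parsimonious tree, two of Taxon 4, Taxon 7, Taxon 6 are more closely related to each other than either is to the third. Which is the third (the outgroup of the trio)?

Taxon 4

Character polarity is set by the outgroup: the derived state is whichever differs from the outgroup's state, so for I, IV, V the derived state is 'absent', and for the remaining characters it is 'present'.
Only Taxon 5 and Taxon 7 show the derived state 'absent' for I, supporting them as a clade.
Only Taxon 3 and Taxon 6 show the derived state 'present' for II, supporting them as a clade.
III (derived state 'present') is shared by all ingroup taxa — unites the whole ingroup.
IV groups Taxon 4 and Taxon 7, which is incompatible with the clades supported by the remaining characters; treating it as convergent (homoplasy) costs fewer steps than any alternative tree.
V (derived state 'absent') is shared by Taxon 3, Taxon 5, Taxon 6, and Taxon 7 — a synapomorphy uniting that clade.
Most parsimonious ingroup topology: (((Taxon 7,Taxon 5),(Taxon 3,Taxon 6)),Taxon 4).
Taxon 6 and Taxon 7 share a more recent common ancestor with each other than either does with Taxon 4, so Taxon 4 is the least closely related of the three.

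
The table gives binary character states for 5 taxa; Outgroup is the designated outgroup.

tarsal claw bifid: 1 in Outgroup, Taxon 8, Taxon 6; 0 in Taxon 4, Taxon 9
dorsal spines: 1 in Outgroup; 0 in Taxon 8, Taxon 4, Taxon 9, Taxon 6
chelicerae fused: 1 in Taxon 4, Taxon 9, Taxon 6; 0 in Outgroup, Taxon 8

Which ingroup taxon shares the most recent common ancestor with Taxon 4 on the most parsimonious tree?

Character polarity is set by the outgroup: the derived state is whichever differs from the outgroup's state, so for tarsal claw bifid, dorsal spines the derived state is '0', and for the remaining characters it is '1'.
tarsal claw bifid: derived state '0' in Taxon 4 and Taxon 9 only — synapomorphy for {Taxon 4, Taxon 9}.
dorsal spines (derived state '0') is shared by all ingroup taxa — unites the whole ingroup.
chelicerae fused (derived state '1') is shared by Taxon 4, Taxon 6, and Taxon 9 — a synapomorphy uniting that clade.
Most parsimonious ingroup topology: (Taxon 8,((Taxon 4,Taxon 9),Taxon 6)).
Taxon 4 and Taxon 9 form a cherry on this tree, so they are sister taxa.

Taxon 9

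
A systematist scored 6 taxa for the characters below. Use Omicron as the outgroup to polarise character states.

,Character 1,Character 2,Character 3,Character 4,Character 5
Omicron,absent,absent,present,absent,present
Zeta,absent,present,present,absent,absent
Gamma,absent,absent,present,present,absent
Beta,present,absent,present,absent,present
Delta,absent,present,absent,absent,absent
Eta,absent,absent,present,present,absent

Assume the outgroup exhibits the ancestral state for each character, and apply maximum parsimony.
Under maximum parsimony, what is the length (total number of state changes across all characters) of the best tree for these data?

Character polarity is set by the outgroup: the derived state is whichever differs from the outgroup's state, so for Character 3, Character 5 the derived state is 'absent', and for the remaining characters it is 'present'.
Character 1 (derived state 'present') is unique to Beta (autapomorphy; uninformative for grouping).
Only Delta and Zeta show the derived state 'present' for Character 2, supporting them as a clade.
Character 3 (derived state 'absent') is unique to Delta (autapomorphy; uninformative for grouping).
Only Eta and Gamma show the derived state 'present' for Character 4, supporting them as a clade.
Character 5: derived state 'absent' in Delta, Eta, Gamma, and Zeta only — synapomorphy for {Delta, Eta, Gamma, Zeta}.
Most parsimonious ingroup topology: (((Zeta,Delta),(Gamma,Eta)),Beta).
Changes per character on this tree: Character 1: 1; Character 2: 1; Character 3: 1; Character 4: 1; Character 5: 1.
Total = 5.

5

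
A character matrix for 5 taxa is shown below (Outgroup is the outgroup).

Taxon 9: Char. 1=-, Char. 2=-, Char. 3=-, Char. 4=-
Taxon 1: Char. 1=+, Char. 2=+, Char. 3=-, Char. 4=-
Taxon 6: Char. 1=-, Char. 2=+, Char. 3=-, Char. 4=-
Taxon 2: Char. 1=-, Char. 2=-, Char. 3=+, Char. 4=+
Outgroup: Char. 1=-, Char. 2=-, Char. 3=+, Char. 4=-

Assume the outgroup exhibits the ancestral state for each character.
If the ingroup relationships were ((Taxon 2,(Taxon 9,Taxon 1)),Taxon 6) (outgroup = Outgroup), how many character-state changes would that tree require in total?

6

Map each character onto ((Taxon 2,(Taxon 9,Taxon 1)),Taxon 6) (rooted by Outgroup) and count the minimum state changes it requires (Fitch parsimony):
Char. 1: 1; Char. 2: 2; Char. 3: 2; Char. 4: 1.
Total tree length = 6.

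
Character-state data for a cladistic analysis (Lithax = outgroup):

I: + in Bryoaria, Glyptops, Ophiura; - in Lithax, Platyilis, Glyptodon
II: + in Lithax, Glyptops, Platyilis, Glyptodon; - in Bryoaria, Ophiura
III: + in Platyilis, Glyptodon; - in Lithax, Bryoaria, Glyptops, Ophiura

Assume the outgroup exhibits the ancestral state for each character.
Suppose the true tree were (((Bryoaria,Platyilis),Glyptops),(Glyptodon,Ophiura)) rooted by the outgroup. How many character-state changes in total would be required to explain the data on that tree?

7

Map each character onto (((Bryoaria,Platyilis),Glyptops),(Glyptodon,Ophiura)) (rooted by Lithax) and count the minimum state changes it requires (Fitch parsimony):
I: 3; II: 2; III: 2.
Total tree length = 7.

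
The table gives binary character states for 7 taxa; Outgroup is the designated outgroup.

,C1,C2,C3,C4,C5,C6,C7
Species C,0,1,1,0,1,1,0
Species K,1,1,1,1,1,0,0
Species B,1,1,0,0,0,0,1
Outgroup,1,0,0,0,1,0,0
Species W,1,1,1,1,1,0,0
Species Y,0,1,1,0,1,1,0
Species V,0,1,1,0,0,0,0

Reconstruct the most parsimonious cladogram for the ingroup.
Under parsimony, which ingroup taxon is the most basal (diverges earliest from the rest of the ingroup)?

Character polarity is set by the outgroup: the derived state is whichever differs from the outgroup's state, so for C1, C5 the derived state is '0', and for the remaining characters it is '1'.
Only Species C, Species V, and Species Y show the derived state '0' for C1, supporting them as a clade.
C2 (derived state '1') is shared by all ingroup taxa — unites the whole ingroup.
Only Species C, Species K, Species V, Species W, and Species Y show the derived state '1' for C3, supporting them as a clade.
C4 (derived state '1') is shared by Species K and Species W — a synapomorphy uniting that clade.
C5 groups Species B and Species V, which is incompatible with the clades supported by the remaining characters; treating it as convergent (homoplasy) costs fewer steps than any alternative tree.
C6 (derived state '1') is shared by Species C and Species Y — a synapomorphy uniting that clade.
C7 (derived state '1') is unique to Species B (autapomorphy; uninformative for grouping).
Most parsimonious ingroup topology: (((Species K,Species W),(Species V,(Species Y,Species C))),Species B).
Species B is sister to the clade containing all other ingroup taxa, so it is the earliest-diverging (most basal) ingroup lineage.

Species B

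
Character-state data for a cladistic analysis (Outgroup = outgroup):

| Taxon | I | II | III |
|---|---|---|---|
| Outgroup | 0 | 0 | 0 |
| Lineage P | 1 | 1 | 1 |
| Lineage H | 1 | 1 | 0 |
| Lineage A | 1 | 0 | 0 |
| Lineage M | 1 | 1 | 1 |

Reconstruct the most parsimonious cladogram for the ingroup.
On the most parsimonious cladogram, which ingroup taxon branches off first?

The outgroup has state '0' for every character, so '1' is the derived state throughout.
I (derived state '1') is shared by all ingroup taxa — unites the whole ingroup.
Only Lineage H, Lineage M, and Lineage P show the derived state '1' for II, supporting them as a clade.
Only Lineage M and Lineage P show the derived state '1' for III, supporting them as a clade.
Most parsimonious ingroup topology: (((Lineage P,Lineage M),Lineage H),Lineage A).
Lineage A is sister to the clade containing all other ingroup taxa, so it is the earliest-diverging (most basal) ingroup lineage.

Lineage A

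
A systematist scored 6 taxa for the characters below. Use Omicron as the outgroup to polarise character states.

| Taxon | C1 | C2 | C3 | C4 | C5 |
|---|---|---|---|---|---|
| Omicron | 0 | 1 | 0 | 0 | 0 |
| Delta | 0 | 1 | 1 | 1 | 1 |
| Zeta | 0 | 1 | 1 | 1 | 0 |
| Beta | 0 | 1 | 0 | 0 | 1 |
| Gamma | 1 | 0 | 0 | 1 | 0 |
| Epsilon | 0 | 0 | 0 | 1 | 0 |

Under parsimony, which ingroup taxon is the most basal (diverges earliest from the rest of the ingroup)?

Character polarity is set by the outgroup: the derived state is whichever differs from the outgroup's state, so for C2 the derived state is '0', and for the remaining characters it is '1'.
C1: derived state '1' in Gamma only — an autapomorphy, so it tells us nothing about relationships among taxa.
C2: derived state '0' in Epsilon and Gamma only — synapomorphy for {Epsilon, Gamma}.
Only Delta and Zeta show the derived state '1' for C3, supporting them as a clade.
Only Delta, Epsilon, Gamma, and Zeta show the derived state '1' for C4, supporting them as a clade.
C5 groups Beta and Delta, which is incompatible with the clades supported by the remaining characters; treating it as convergent (homoplasy) costs fewer steps than any alternative tree.
Most parsimonious ingroup topology: (((Delta,Zeta),(Gamma,Epsilon)),Beta).
Beta is sister to the clade containing all other ingroup taxa, so it is the earliest-diverging (most basal) ingroup lineage.

Beta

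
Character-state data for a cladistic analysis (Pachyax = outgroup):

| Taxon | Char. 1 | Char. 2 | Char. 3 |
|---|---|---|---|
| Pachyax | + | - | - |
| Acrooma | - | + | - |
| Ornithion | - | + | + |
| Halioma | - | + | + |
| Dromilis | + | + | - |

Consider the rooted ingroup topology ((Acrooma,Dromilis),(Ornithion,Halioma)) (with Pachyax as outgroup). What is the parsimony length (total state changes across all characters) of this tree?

4

Map each character onto ((Acrooma,Dromilis),(Ornithion,Halioma)) (rooted by Pachyax) and count the minimum state changes it requires (Fitch parsimony):
Char. 1: 2; Char. 2: 1; Char. 3: 1.
Total tree length = 4.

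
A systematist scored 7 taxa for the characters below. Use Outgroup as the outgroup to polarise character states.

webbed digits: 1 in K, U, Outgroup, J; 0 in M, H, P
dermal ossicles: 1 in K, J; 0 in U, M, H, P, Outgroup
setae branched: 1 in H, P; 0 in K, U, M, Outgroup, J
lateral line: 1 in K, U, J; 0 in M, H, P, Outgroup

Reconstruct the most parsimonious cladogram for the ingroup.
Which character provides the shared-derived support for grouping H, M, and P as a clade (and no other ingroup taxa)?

Character polarity is set by the outgroup: the derived state is whichever differs from the outgroup's state, so for webbed digits the derived state is '0', and for the remaining characters it is '1'.
webbed digits (derived state '0') is shared by H, M, and P — a synapomorphy uniting that clade.
Only J and K show the derived state '1' for dermal ossicles, supporting them as a clade.
setae branched (derived state '1') is shared by H and P — a synapomorphy uniting that clade.
lateral line (derived state '1') is shared by J, K, and U — a synapomorphy uniting that clade.
Most parsimonious ingroup topology: ((U,(J,K)),((P,H),M)).
The clade {H, M, P} is supported by webbed digits: its derived state '0' occurs in exactly those taxa and in no other taxon (including the outgroup).

webbed digits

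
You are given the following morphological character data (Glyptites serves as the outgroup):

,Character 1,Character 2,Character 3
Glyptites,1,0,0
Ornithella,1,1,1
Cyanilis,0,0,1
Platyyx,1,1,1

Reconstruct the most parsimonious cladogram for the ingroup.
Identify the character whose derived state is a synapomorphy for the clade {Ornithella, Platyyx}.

Character polarity is set by the outgroup: the derived state is whichever differs from the outgroup's state, so for Character 1 the derived state is '0', and for the remaining characters it is '1'.
Character 1: derived state '0' in Cyanilis only — an autapomorphy, so it tells us nothing about relationships among taxa.
Character 2 (derived state '1') is shared by Ornithella and Platyyx — a synapomorphy uniting that clade.
All ingroup taxa share the derived state '1' for Character 3; it defines the ingroup but does not resolve relationships within it.
Most parsimonious ingroup topology: (Cyanilis,(Ornithella,Platyyx)).
The clade {Ornithella, Platyyx} is supported by Character 2: its derived state '1' occurs in exactly those taxa and in no other taxon (including the outgroup).

Character 2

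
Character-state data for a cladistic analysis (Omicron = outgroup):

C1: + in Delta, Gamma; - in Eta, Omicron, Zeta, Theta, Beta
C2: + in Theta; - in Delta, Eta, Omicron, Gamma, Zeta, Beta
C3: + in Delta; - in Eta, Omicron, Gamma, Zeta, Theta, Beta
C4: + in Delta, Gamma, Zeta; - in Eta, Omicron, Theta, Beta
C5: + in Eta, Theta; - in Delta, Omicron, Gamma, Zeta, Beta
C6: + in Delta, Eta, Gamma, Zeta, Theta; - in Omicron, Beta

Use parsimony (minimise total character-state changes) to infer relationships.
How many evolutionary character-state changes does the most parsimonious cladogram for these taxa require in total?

6

The outgroup has state '-' for every character, so '+' is the derived state throughout.
C1 (derived state '+') is shared by Delta and Gamma — a synapomorphy uniting that clade.
C2 (derived state '+') is unique to Theta (autapomorphy; uninformative for grouping).
C3: derived state '+' in Delta only — an autapomorphy, so it tells us nothing about relationships among taxa.
C4: derived state '+' in Delta, Gamma, and Zeta only — synapomorphy for {Delta, Gamma, Zeta}.
C5: derived state '+' in Eta and Theta only — synapomorphy for {Eta, Theta}.
C6: derived state '+' in Delta, Eta, Gamma, Theta, and Zeta only — synapomorphy for {Delta, Eta, Gamma, Theta, Zeta}.
Most parsimonious ingroup topology: (((Eta,Theta),(Zeta,(Gamma,Delta))),Beta).
Changes per character on this tree: C1: 1; C2: 1; C3: 1; C4: 1; C5: 1; C6: 1.
Total = 6.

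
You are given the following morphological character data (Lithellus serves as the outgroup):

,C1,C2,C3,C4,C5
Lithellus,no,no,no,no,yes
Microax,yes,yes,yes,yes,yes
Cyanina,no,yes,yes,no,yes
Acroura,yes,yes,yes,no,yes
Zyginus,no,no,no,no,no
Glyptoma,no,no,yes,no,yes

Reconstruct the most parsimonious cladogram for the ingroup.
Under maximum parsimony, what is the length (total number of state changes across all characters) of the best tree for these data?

5

Character polarity is set by the outgroup: the derived state is whichever differs from the outgroup's state, so for C5 the derived state is 'no', and for the remaining characters it is 'yes'.
C1 (derived state 'yes') is shared by Acroura and Microax — a synapomorphy uniting that clade.
Only Acroura, Cyanina, and Microax show the derived state 'yes' for C2, supporting them as a clade.
Only Acroura, Cyanina, Glyptoma, and Microax show the derived state 'yes' for C3, supporting them as a clade.
C4 (derived state 'yes') is unique to Microax (autapomorphy; uninformative for grouping).
C5 (derived state 'no') is unique to Zyginus (autapomorphy; uninformative for grouping).
Most parsimonious ingroup topology: ((((Microax,Acroura),Cyanina),Glyptoma),Zyginus).
Changes per character on this tree: C1: 1; C2: 1; C3: 1; C4: 1; C5: 1.
Total = 5.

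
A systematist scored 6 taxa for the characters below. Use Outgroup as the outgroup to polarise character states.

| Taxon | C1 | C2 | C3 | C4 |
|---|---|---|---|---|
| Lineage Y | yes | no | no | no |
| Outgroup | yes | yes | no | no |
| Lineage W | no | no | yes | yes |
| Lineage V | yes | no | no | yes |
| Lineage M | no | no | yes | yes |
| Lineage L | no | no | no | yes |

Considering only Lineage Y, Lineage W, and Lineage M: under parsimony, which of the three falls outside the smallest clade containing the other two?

Character polarity is set by the outgroup: the derived state is whichever differs from the outgroup's state, so for C1, C2 the derived state is 'no', and for the remaining characters it is 'yes'.
C1: derived state 'no' in Lineage L, Lineage M, and Lineage W only — synapomorphy for {Lineage L, Lineage M, Lineage W}.
C2 (derived state 'no') is shared by all ingroup taxa — unites the whole ingroup.
C3 (derived state 'yes') is shared by Lineage M and Lineage W — a synapomorphy uniting that clade.
C4 (derived state 'yes') is shared by Lineage L, Lineage M, Lineage V, and Lineage W — a synapomorphy uniting that clade.
Most parsimonious ingroup topology: (Lineage Y,(Lineage V,((Lineage M,Lineage W),Lineage L))).
Lineage W and Lineage M share a more recent common ancestor with each other than either does with Lineage Y, so Lineage Y is the least closely related of the three.

Lineage Y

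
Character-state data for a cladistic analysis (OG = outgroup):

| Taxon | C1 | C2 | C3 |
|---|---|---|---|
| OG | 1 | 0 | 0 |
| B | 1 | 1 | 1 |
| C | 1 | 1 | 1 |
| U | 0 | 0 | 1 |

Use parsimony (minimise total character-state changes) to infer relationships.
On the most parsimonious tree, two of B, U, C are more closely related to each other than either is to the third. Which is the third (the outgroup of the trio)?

Character polarity is set by the outgroup: the derived state is whichever differs from the outgroup's state, so for C1 the derived state is '0', and for the remaining characters it is '1'.
C1: derived state '0' in U only — an autapomorphy, so it tells us nothing about relationships among taxa.
C2 (derived state '1') is shared by B and C — a synapomorphy uniting that clade.
All ingroup taxa share the derived state '1' for C3; it defines the ingroup but does not resolve relationships within it.
Most parsimonious ingroup topology: ((C,B),U).
C and B share a more recent common ancestor with each other than either does with U, so U is the least closely related of the three.

U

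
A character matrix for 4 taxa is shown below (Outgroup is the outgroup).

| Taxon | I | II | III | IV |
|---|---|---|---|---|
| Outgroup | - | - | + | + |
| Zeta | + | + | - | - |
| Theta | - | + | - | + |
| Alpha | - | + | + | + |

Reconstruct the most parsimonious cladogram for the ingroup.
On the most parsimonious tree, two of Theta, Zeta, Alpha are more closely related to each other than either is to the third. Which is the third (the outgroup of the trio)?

Alpha

Character polarity is set by the outgroup: the derived state is whichever differs from the outgroup's state, so for III, IV the derived state is '-', and for the remaining characters it is '+'.
I: derived state '+' in Zeta only — an autapomorphy, so it tells us nothing about relationships among taxa.
II (derived state '+') is shared by all ingroup taxa — unites the whole ingroup.
III (derived state '-') is shared by Theta and Zeta — a synapomorphy uniting that clade.
IV: derived state '-' in Zeta only — an autapomorphy, so it tells us nothing about relationships among taxa.
Most parsimonious ingroup topology: ((Zeta,Theta),Alpha).
Theta and Zeta share a more recent common ancestor with each other than either does with Alpha, so Alpha is the least closely related of the three.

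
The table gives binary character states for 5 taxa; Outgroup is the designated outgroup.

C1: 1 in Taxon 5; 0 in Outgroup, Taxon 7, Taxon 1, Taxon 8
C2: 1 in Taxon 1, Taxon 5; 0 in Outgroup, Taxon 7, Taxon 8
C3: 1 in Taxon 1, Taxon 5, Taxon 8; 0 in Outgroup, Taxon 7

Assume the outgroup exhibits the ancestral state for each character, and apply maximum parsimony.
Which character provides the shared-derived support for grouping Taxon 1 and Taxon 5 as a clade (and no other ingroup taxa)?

The outgroup has state '0' for every character, so '1' is the derived state throughout.
C1: derived state '1' in Taxon 5 only — an autapomorphy, so it tells us nothing about relationships among taxa.
C2 (derived state '1') is shared by Taxon 1 and Taxon 5 — a synapomorphy uniting that clade.
Only Taxon 1, Taxon 5, and Taxon 8 show the derived state '1' for C3, supporting them as a clade.
Most parsimonious ingroup topology: (Taxon 7,((Taxon 1,Taxon 5),Taxon 8)).
The clade {Taxon 1, Taxon 5} is supported by C2: its derived state '1' occurs in exactly those taxa and in no other taxon (including the outgroup).

C2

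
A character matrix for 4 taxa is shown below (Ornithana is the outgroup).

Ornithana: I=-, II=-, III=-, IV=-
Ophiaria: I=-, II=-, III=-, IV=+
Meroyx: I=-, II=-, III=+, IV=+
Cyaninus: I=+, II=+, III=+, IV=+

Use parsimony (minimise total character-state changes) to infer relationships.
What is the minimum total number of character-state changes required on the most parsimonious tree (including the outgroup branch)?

4

The outgroup has state '-' for every character, so '+' is the derived state throughout.
I: derived state '+' in Cyaninus only — an autapomorphy, so it tells us nothing about relationships among taxa.
II (derived state '+') is unique to Cyaninus (autapomorphy; uninformative for grouping).
Only Cyaninus and Meroyx show the derived state '+' for III, supporting them as a clade.
IV (derived state '+') is shared by all ingroup taxa — unites the whole ingroup.
Most parsimonious ingroup topology: (Ophiaria,(Meroyx,Cyaninus)).
Changes per character on this tree: I: 1; II: 1; III: 1; IV: 1.
Total = 4.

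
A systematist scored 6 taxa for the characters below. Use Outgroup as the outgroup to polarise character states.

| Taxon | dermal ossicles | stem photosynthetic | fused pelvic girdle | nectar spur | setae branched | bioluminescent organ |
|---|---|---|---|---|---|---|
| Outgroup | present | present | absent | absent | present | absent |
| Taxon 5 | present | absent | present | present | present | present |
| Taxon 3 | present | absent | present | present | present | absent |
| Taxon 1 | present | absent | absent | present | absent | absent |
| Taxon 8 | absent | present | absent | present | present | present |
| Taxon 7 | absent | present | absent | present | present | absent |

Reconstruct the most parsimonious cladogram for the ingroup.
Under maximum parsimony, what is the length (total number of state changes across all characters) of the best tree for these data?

7

Character polarity is set by the outgroup: the derived state is whichever differs from the outgroup's state, so for dermal ossicles, stem photosynthetic, setae branched the derived state is 'absent', and for the remaining characters it is 'present'.
Only Taxon 7 and Taxon 8 show the derived state 'absent' for dermal ossicles, supporting them as a clade.
stem photosynthetic (derived state 'absent') is shared by Taxon 1, Taxon 3, and Taxon 5 — a synapomorphy uniting that clade.
fused pelvic girdle: derived state 'present' in Taxon 3 and Taxon 5 only — synapomorphy for {Taxon 3, Taxon 5}.
All ingroup taxa share the derived state 'present' for nectar spur; it defines the ingroup but does not resolve relationships within it.
setae branched: derived state 'absent' in Taxon 1 only — an autapomorphy, so it tells us nothing about relationships among taxa.
bioluminescent organ (state 'present') occurs in Taxon 5 and Taxon 8 but conflicts with the nesting implied by the other characters — most parsimoniously interpreted as homoplasy.
Most parsimonious ingroup topology: (((Taxon 5,Taxon 3),Taxon 1),(Taxon 8,Taxon 7)).
Changes per character on this tree: dermal ossicles: 1; stem photosynthetic: 1; fused pelvic girdle: 1; nectar spur: 1; setae branched: 1; bioluminescent organ: 2.
Total = 7.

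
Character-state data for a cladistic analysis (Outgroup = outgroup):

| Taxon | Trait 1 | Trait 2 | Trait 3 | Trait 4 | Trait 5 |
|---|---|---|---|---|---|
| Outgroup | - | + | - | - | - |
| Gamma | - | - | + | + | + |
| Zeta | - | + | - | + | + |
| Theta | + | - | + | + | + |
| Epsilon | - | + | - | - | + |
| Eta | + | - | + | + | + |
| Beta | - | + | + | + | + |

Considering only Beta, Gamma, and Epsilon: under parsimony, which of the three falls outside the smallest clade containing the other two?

Character polarity is set by the outgroup: the derived state is whichever differs from the outgroup's state, so for Trait 2 the derived state is '-', and for the remaining characters it is '+'.
Only Eta and Theta show the derived state '+' for Trait 1, supporting them as a clade.
Trait 2 (derived state '-') is shared by Eta, Gamma, and Theta — a synapomorphy uniting that clade.
Trait 3: derived state '+' in Beta, Eta, Gamma, and Theta only — synapomorphy for {Beta, Eta, Gamma, Theta}.
Trait 4 (derived state '+') is shared by Beta, Eta, Gamma, Theta, and Zeta — a synapomorphy uniting that clade.
Trait 5 (derived state '+') is shared by all ingroup taxa — unites the whole ingroup.
Most parsimonious ingroup topology: ((((Gamma,(Theta,Eta)),Beta),Zeta),Epsilon).
Beta and Gamma share a more recent common ancestor with each other than either does with Epsilon, so Epsilon is the least closely related of the three.

Epsilon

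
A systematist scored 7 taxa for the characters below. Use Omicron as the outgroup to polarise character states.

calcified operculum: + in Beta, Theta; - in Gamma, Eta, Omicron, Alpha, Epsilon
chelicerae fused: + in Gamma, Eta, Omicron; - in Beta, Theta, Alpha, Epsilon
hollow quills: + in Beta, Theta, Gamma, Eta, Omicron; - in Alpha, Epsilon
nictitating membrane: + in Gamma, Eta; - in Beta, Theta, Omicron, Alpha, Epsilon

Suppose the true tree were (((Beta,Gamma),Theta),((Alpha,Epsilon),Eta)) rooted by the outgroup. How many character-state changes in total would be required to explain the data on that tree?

Map each character onto (((Beta,Gamma),Theta),((Alpha,Epsilon),Eta)) (rooted by Omicron) and count the minimum state changes it requires (Fitch parsimony):
calcified operculum: 2; chelicerae fused: 3; hollow quills: 1; nictitating membrane: 2.
Total tree length = 8.

8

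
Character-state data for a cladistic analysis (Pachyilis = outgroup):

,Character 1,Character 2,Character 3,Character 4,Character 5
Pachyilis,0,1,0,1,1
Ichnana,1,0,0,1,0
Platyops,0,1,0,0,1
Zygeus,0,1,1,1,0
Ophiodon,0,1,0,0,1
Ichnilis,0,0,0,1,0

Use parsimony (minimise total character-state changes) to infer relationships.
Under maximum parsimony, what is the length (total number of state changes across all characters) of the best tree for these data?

Character polarity is set by the outgroup: the derived state is whichever differs from the outgroup's state, so for Character 2, Character 4, Character 5 the derived state is '0', and for the remaining characters it is '1'.
Character 1 (derived state '1') is unique to Ichnana (autapomorphy; uninformative for grouping).
Character 2 (derived state '0') is shared by Ichnana and Ichnilis — a synapomorphy uniting that clade.
Character 3 (derived state '1') is unique to Zygeus (autapomorphy; uninformative for grouping).
Only Ophiodon and Platyops show the derived state '0' for Character 4, supporting them as a clade.
Character 5 (derived state '0') is shared by Ichnana, Ichnilis, and Zygeus — a synapomorphy uniting that clade.
Most parsimonious ingroup topology: (((Ichnana,Ichnilis),Zygeus),(Platyops,Ophiodon)).
Changes per character on this tree: Character 1: 1; Character 2: 1; Character 3: 1; Character 4: 1; Character 5: 1.
Total = 5.

5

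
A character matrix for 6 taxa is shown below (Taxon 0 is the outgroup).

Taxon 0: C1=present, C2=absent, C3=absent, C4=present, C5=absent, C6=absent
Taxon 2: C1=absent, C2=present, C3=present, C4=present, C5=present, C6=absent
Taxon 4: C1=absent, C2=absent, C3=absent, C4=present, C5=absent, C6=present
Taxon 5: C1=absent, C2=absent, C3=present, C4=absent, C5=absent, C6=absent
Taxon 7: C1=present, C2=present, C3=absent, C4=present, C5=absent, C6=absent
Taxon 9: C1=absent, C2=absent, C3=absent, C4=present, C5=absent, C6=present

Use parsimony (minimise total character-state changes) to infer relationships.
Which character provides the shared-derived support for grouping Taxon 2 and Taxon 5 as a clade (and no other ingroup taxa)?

Character polarity is set by the outgroup: the derived state is whichever differs from the outgroup's state, so for C1, C4 the derived state is 'absent', and for the remaining characters it is 'present'.
C1 (derived state 'absent') is shared by Taxon 2, Taxon 4, Taxon 5, and Taxon 9 — a synapomorphy uniting that clade.
C2 (state 'present') occurs in Taxon 2 and Taxon 7 but conflicts with the nesting implied by the other characters — most parsimoniously interpreted as homoplasy.
Only Taxon 2 and Taxon 5 show the derived state 'present' for C3, supporting them as a clade.
C4: derived state 'absent' in Taxon 5 only — an autapomorphy, so it tells us nothing about relationships among taxa.
C5: derived state 'present' in Taxon 2 only — an autapomorphy, so it tells us nothing about relationships among taxa.
Only Taxon 4 and Taxon 9 show the derived state 'present' for C6, supporting them as a clade.
Most parsimonious ingroup topology: (((Taxon 2,Taxon 5),(Taxon 4,Taxon 9)),Taxon 7).
The clade {Taxon 2, Taxon 5} is supported by C3: its derived state 'present' occurs in exactly those taxa and in no other taxon (including the outgroup).

C3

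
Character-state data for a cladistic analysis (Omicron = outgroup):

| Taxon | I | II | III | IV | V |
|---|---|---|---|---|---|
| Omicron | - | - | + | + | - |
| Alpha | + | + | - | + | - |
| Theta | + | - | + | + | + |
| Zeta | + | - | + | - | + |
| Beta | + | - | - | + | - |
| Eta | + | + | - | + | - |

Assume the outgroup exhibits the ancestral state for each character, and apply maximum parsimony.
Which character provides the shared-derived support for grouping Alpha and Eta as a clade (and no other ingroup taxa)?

Character polarity is set by the outgroup: the derived state is whichever differs from the outgroup's state, so for III, IV the derived state is '-', and for the remaining characters it is '+'.
All ingroup taxa share the derived state '+' for I; it defines the ingroup but does not resolve relationships within it.
II: derived state '+' in Alpha and Eta only — synapomorphy for {Alpha, Eta}.
III: derived state '-' in Alpha, Beta, and Eta only — synapomorphy for {Alpha, Beta, Eta}.
IV: derived state '-' in Zeta only — an autapomorphy, so it tells us nothing about relationships among taxa.
V: derived state '+' in Theta and Zeta only — synapomorphy for {Theta, Zeta}.
Most parsimonious ingroup topology: (((Alpha,Eta),Beta),(Theta,Zeta)).
The clade {Alpha, Eta} is supported by II: its derived state '+' occurs in exactly those taxa and in no other taxon (including the outgroup).

II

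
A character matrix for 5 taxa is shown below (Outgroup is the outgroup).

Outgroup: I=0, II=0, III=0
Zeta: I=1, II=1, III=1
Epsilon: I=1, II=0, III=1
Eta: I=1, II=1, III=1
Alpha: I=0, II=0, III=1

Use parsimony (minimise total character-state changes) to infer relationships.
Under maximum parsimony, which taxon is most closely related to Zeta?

Eta

The outgroup has state '0' for every character, so '1' is the derived state throughout.
Only Epsilon, Eta, and Zeta show the derived state '1' for I, supporting them as a clade.
II: derived state '1' in Eta and Zeta only — synapomorphy for {Eta, Zeta}.
III (derived state '1') is shared by all ingroup taxa — unites the whole ingroup.
Most parsimonious ingroup topology: (((Zeta,Eta),Epsilon),Alpha).
Zeta and Eta form a cherry on this tree, so they are sister taxa.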